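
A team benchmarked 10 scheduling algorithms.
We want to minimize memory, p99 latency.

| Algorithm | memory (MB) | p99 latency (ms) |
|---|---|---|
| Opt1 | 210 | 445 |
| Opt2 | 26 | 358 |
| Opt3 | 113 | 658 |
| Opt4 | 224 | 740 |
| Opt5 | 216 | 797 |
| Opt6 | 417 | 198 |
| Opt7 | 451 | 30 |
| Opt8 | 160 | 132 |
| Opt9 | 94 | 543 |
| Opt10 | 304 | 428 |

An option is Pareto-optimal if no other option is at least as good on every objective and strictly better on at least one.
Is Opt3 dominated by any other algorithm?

Yes

Opt2 vs Opt3: memory 26≤113, p99 latency 358≤658 — Opt2 is at least as good on every objective and strictly better on at least one, so Opt2 dominates Opt3.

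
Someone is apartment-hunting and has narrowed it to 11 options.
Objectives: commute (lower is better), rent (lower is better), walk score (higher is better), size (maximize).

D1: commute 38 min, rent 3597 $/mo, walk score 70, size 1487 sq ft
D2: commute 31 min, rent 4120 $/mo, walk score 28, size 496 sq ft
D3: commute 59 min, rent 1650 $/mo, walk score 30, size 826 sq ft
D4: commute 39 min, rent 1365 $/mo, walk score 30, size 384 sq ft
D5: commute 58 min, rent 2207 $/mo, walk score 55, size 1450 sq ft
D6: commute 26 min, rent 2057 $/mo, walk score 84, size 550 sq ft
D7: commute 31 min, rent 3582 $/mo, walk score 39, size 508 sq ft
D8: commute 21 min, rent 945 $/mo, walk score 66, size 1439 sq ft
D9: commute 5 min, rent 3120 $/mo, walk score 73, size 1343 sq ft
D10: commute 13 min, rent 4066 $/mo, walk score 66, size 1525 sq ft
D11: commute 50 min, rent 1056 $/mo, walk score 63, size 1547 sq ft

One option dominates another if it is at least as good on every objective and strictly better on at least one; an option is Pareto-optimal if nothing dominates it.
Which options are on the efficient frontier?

D1, D6, D8, D9, D10, D11

D1: not dominated.
D2: dominated by D6 (commute 26≤31, rent 2057≤4120, walk score 84≥28, size 550≥496).
D3: dominated by D8 (commute 21≤59, rent 945≤1650, walk score 66≥30, size 1439≥826).
D4: dominated by D8 (commute 21≤39, rent 945≤1365, walk score 66≥30, size 1439≥384).
D5: dominated by D11 (commute 50≤58, rent 1056≤2207, walk score 63≥55, size 1547≥1450).
D6: not dominated (best walk score).
D7: dominated by D6 (commute 26≤31, rent 2057≤3582, walk score 84≥39, size 550≥508).
D8: not dominated (best rent).
D9: not dominated (best commute).
D10: not dominated.
D11: not dominated (best size).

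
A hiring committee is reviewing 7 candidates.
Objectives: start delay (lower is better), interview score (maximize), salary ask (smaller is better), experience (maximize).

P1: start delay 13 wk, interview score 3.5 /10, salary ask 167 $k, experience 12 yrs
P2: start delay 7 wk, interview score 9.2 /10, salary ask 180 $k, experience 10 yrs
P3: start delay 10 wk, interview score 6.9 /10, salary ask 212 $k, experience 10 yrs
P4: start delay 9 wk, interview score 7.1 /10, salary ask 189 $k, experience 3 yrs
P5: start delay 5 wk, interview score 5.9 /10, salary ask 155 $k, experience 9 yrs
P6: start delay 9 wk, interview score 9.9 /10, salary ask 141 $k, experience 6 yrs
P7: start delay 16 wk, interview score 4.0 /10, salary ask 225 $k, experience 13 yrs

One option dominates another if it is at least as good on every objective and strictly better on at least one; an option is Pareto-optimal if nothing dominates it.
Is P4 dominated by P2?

P2 vs P4: start delay 7≤9, interview score 9.2≥7.1, salary ask 180≤189, experience 10≥3 — P2 is at least as good on every objective with at least one strict improvement.

Yes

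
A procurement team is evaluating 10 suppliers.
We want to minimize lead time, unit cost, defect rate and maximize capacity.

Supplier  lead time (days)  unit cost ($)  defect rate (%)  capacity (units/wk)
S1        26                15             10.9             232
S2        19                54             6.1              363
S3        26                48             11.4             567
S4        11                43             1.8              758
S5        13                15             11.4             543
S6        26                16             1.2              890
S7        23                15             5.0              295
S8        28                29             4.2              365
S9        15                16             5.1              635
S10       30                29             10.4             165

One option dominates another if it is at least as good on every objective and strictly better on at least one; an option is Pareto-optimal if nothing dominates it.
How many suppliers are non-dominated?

S1: dominated by S7 (lead time 23≤26, unit cost 15≤15, defect rate 5.0≤10.9, capacity 295≥232).
S2: dominated by S4 (lead time 11≤19, unit cost 43≤54, defect rate 1.8≤6.1, capacity 758≥363).
S3: dominated by S4 (lead time 11≤26, unit cost 43≤48, defect rate 1.8≤11.4, capacity 758≥567).
S4: not dominated (best lead time).
S5: not dominated.
S6: not dominated (best defect rate).
S7: not dominated.
S8: dominated by S6 (lead time 26≤28, unit cost 16≤29, defect rate 1.2≤4.2, capacity 890≥365).
S9: not dominated.
S10: dominated by S6 (lead time 26≤30, unit cost 16≤29, defect rate 1.2≤10.4, capacity 890≥165).
Pareto-optimal: S4, S5, S6, S7, S9 → 5.

5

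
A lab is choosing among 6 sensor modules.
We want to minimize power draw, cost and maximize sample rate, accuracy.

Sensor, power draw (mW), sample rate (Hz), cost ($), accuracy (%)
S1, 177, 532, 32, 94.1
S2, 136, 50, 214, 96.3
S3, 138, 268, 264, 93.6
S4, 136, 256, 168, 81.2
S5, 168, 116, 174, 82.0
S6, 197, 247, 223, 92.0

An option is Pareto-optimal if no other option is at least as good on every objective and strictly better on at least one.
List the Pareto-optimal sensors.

S1, S2, S3, S4, S5

S1: not dominated (best sample rate).
S2: not dominated (best accuracy).
S3: not dominated.
S4: not dominated.
S5: not dominated.
S6: dominated by S1 (power draw 177≤197, sample rate 532≥247, cost 32≤223, accuracy 94.1≥92.0).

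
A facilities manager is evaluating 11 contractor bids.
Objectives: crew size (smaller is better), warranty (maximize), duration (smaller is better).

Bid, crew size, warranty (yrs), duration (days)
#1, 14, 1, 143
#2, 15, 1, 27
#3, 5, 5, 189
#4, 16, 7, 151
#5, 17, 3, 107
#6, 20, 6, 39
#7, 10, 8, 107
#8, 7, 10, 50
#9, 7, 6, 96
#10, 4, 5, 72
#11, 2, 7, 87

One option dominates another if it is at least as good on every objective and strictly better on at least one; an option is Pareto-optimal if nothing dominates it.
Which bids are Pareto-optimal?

#1: dominated by #7 (crew size 10≤14, warranty 8≥1, duration 107≤143).
#2: not dominated (best duration).
#3: dominated by #10 (crew size 4≤5, warranty 5≥5, duration 72≤189).
#4: dominated by #7 (crew size 10≤16, warranty 8≥7, duration 107≤151).
#5: dominated by #7 (crew size 10≤17, warranty 8≥3, duration 107≤107).
#6: not dominated.
#7: dominated by #8 (crew size 7≤10, warranty 10≥8, duration 50≤107).
#8: not dominated (best warranty).
#9: dominated by #8 (crew size 7≤7, warranty 10≥6, duration 50≤96).
#10: not dominated.
#11: not dominated (best crew size).

#2, #6, #8, #10, #11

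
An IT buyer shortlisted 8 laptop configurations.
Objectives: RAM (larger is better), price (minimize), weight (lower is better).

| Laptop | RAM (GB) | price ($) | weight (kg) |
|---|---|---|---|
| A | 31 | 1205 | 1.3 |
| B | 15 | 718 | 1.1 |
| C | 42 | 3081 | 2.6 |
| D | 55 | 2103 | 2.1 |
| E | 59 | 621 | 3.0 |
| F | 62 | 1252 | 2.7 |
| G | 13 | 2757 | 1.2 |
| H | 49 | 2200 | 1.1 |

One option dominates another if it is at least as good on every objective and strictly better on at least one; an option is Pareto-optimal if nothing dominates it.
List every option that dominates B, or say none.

none

A: worse on price (1205 vs 718).
C: worse on price (3081 vs 718).
D: worse on price (2103 vs 718).
E: worse on weight (3.0 vs 1.1).
F: worse on price (1252 vs 718).
G: worse on RAM (13 vs 15).
H: worse on price (2200 vs 718).
No option dominates B.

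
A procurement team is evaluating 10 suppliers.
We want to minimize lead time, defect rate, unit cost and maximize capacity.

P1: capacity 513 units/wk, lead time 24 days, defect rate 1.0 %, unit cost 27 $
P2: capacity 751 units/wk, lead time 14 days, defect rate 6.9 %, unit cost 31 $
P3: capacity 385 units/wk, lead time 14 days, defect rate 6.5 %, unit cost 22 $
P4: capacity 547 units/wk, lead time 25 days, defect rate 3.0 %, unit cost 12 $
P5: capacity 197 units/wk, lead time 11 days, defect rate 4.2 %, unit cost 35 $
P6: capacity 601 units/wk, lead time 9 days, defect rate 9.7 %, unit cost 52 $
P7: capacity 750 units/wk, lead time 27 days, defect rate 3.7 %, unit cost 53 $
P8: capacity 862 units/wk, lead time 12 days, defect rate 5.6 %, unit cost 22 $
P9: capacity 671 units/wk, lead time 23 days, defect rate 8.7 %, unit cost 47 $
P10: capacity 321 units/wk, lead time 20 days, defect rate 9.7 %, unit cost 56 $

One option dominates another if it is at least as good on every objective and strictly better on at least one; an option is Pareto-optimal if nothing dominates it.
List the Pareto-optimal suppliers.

P1, P4, P5, P6, P7, P8

P1: not dominated (best defect rate).
P2: dominated by P8 (capacity 862≥751, lead time 12≤14, defect rate 5.6≤6.9, unit cost 22≤31).
P3: dominated by P8 (capacity 862≥385, lead time 12≤14, defect rate 5.6≤6.5, unit cost 22≤22).
P4: not dominated (best unit cost).
P5: not dominated.
P6: not dominated (best lead time).
P7: not dominated.
P8: not dominated (best capacity).
P9: dominated by P2 (capacity 751≥671, lead time 14≤23, defect rate 6.9≤8.7, unit cost 31≤47).
P10: dominated by P2 (capacity 751≥321, lead time 14≤20, defect rate 6.9≤9.7, unit cost 31≤56).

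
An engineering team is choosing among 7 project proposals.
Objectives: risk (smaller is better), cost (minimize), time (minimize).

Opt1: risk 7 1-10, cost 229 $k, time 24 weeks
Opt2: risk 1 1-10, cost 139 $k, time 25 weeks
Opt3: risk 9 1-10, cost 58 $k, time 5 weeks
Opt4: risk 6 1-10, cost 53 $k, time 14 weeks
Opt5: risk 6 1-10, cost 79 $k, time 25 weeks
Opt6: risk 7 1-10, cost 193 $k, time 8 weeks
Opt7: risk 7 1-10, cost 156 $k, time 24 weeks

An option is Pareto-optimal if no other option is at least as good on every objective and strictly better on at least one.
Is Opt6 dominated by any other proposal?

Opt1: worse on cost (229 vs 193).
Opt2: worse on time (25 vs 8).
Opt3: worse on risk (9 vs 7).
Opt4: worse on time (14 vs 8).
Opt5: worse on time (25 vs 8).
Opt7: worse on time (24 vs 8).
No option is at least as good as Opt6 on every objective and strictly better on one.

No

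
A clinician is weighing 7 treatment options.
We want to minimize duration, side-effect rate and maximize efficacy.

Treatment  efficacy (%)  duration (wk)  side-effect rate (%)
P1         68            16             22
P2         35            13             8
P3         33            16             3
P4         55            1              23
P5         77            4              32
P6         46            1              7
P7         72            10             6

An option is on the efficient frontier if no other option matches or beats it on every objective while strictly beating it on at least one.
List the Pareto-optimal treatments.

P3, P4, P5, P6, P7

P1: dominated by P7 (efficacy 72≥68, duration 10≤16, side-effect rate 6≤22).
P2: dominated by P6 (efficacy 46≥35, duration 1≤13, side-effect rate 7≤8).
P3: not dominated (best side-effect rate).
P4: not dominated.
P5: not dominated (best efficacy).
P6: not dominated.
P7: not dominated.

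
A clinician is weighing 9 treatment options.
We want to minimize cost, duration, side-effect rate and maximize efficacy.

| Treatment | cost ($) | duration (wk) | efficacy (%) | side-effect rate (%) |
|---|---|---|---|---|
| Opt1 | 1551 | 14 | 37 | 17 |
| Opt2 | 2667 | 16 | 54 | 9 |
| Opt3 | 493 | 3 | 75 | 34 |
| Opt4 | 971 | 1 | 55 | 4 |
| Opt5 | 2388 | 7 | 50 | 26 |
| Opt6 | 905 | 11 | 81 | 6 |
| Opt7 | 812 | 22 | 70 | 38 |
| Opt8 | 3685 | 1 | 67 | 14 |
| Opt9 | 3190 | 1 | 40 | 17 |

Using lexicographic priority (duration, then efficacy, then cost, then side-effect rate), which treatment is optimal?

Opt8

First minimize duration: best is 1, kept {Opt4, Opt8, Opt9}.
Then maximize efficacy: best is 67, kept {Opt8}.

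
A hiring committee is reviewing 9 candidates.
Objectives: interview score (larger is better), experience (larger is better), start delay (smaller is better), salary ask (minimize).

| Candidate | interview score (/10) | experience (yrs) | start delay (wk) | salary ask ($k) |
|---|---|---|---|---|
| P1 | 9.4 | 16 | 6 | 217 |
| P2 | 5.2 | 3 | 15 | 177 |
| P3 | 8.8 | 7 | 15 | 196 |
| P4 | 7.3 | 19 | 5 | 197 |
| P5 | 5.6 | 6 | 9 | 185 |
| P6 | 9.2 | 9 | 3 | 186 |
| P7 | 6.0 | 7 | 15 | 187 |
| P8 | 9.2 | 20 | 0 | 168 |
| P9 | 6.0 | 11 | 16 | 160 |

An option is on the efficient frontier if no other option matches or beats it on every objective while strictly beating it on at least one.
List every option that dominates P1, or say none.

P2: worse on interview score (5.2 vs 9.4).
P3: worse on interview score (8.8 vs 9.4).
P4: worse on interview score (7.3 vs 9.4).
P5: worse on interview score (5.6 vs 9.4).
P6: worse on interview score (9.2 vs 9.4).
P7: worse on interview score (6.0 vs 9.4).
P8: worse on interview score (9.2 vs 9.4).
P9: worse on interview score (6.0 vs 9.4).
No option dominates P1.

none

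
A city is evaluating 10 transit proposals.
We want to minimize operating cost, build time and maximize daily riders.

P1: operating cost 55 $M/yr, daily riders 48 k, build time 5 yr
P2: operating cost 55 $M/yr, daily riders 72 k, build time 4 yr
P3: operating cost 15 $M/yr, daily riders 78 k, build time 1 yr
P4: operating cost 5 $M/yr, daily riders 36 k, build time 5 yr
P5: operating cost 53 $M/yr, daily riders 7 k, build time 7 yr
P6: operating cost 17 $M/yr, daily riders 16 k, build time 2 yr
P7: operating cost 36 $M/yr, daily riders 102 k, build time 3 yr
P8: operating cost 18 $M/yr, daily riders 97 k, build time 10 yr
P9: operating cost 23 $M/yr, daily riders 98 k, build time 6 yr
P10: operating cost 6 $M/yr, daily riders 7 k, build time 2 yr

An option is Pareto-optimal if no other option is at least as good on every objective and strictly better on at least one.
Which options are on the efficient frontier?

P1: dominated by P2 (operating cost 55≤55, daily riders 72≥48, build time 4≤5).
P2: dominated by P3 (operating cost 15≤55, daily riders 78≥72, build time 1≤4).
P3: not dominated (best build time).
P4: not dominated (best operating cost).
P5: dominated by P3 (operating cost 15≤53, daily riders 78≥7, build time 1≤7).
P6: dominated by P3 (operating cost 15≤17, daily riders 78≥16, build time 1≤2).
P7: not dominated (best daily riders).
P8: not dominated.
P9: not dominated.
P10: not dominated.

P3, P4, P7, P8, P9, P10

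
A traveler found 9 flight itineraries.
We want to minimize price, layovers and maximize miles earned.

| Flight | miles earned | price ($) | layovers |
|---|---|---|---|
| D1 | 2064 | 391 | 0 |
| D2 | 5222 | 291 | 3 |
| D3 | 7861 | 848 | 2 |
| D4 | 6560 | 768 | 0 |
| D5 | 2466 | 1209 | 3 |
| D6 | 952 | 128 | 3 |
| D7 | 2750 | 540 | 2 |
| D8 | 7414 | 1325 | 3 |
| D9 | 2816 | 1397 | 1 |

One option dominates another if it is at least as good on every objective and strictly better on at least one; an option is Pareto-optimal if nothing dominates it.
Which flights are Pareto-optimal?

D1, D2, D3, D4, D6, D7

D1: not dominated.
D2: not dominated.
D3: not dominated (best miles earned).
D4: not dominated.
D5: dominated by D2 (miles earned 5222≥2466, price 291≤1209, layovers 3≤3).
D6: not dominated (best price).
D7: not dominated.
D8: dominated by D3 (miles earned 7861≥7414, price 848≤1325, layovers 2≤3).
D9: dominated by D4 (miles earned 6560≥2816, price 768≤1397, layovers 0≤1).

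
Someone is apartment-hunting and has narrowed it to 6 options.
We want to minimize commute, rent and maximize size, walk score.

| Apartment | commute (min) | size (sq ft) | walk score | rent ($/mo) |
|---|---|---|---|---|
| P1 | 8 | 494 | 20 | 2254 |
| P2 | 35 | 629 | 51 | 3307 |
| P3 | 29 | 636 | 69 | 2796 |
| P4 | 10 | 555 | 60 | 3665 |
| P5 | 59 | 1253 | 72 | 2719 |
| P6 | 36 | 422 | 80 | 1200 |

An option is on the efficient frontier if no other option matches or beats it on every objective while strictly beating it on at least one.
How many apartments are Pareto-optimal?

5

P1: not dominated (best commute).
P2: dominated by P3 (commute 29≤35, size 636≥629, walk score 69≥51, rent 2796≤3307).
P3: not dominated.
P4: not dominated.
P5: not dominated (best size).
P6: not dominated (best walk score).
Pareto-optimal: P1, P3, P4, P5, P6 → 5.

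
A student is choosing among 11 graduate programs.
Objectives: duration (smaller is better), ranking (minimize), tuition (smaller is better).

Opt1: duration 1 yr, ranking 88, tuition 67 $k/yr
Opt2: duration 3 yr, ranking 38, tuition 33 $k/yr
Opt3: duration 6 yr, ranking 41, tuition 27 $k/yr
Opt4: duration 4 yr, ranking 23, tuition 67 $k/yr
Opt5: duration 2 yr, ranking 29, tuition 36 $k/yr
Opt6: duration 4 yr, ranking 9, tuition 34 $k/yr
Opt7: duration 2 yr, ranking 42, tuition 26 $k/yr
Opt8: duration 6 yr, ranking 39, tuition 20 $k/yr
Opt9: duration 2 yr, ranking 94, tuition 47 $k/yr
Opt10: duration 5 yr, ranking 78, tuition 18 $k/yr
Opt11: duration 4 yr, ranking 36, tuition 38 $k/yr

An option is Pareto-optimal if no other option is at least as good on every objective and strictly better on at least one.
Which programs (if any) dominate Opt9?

Opt5: duration 2≤2, ranking 29≤94, tuition 36≤47 — dominates Opt9.
Opt7: duration 2≤2, ranking 42≤94, tuition 26≤47 — dominates Opt9.
Others (Opt1, Opt2, Opt3, Opt4, Opt6, Opt8, Opt10, Opt11) are each worse than Opt9 on at least one objective.

Opt5, Opt7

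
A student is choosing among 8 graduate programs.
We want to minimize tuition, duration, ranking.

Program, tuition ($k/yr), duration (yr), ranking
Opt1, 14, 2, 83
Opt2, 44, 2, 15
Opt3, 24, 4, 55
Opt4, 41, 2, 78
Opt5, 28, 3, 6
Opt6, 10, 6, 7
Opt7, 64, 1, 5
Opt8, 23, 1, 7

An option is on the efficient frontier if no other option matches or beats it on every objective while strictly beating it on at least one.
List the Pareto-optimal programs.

Opt1, Opt5, Opt6, Opt7, Opt8

Opt1: not dominated.
Opt2: dominated by Opt8 (tuition 23≤44, duration 1≤2, ranking 7≤15).
Opt3: dominated by Opt8 (tuition 23≤24, duration 1≤4, ranking 7≤55).
Opt4: dominated by Opt8 (tuition 23≤41, duration 1≤2, ranking 7≤78).
Opt5: not dominated.
Opt6: not dominated (best tuition).
Opt7: not dominated (best ranking).
Opt8: not dominated.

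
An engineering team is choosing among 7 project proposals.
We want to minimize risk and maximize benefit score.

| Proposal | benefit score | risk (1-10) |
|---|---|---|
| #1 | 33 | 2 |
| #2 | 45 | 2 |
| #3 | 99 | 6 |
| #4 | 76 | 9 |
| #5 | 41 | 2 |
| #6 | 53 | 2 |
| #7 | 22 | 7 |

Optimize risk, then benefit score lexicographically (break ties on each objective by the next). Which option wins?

First minimize risk: best is 2, kept {#1, #2, #5, #6}.
Then maximize benefit score: best is 53, kept {#6}.

#6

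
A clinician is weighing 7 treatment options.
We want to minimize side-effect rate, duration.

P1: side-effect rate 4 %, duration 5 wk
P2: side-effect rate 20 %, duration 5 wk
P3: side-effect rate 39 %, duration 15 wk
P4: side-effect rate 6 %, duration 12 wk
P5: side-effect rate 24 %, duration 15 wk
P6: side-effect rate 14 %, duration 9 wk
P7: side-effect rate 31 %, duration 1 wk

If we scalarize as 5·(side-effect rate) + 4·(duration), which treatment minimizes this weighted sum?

P1: 5·4 + 4·5 = 40
P2: 5·20 + 4·5 = 120
P3: 5·39 + 4·15 = 255
P4: 5·6 + 4·12 = 78
P5: 5·24 + 4·15 = 180
P6: 5·14 + 4·9 = 106
P7: 5·31 + 4·1 = 159
Lowest: P1 at 40.

P1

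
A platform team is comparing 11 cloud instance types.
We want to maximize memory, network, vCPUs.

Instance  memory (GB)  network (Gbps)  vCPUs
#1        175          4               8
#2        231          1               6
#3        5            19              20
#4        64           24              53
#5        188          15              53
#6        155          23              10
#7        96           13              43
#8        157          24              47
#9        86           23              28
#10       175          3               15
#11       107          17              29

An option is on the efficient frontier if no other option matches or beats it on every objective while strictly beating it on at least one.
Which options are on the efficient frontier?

#2, #4, #5, #8

#1: dominated by #5 (memory 188≥175, network 15≥4, vCPUs 53≥8).
#2: not dominated (best memory).
#3: dominated by #4 (memory 64≥5, network 24≥19, vCPUs 53≥20).
#4: not dominated.
#5: not dominated.
#6: dominated by #8 (memory 157≥155, network 24≥23, vCPUs 47≥10).
#7: dominated by #5 (memory 188≥96, network 15≥13, vCPUs 53≥43).
#8: not dominated.
#9: dominated by #8 (memory 157≥86, network 24≥23, vCPUs 47≥28).
#10: dominated by #5 (memory 188≥175, network 15≥3, vCPUs 53≥15).
#11: dominated by #8 (memory 157≥107, network 24≥17, vCPUs 47≥29).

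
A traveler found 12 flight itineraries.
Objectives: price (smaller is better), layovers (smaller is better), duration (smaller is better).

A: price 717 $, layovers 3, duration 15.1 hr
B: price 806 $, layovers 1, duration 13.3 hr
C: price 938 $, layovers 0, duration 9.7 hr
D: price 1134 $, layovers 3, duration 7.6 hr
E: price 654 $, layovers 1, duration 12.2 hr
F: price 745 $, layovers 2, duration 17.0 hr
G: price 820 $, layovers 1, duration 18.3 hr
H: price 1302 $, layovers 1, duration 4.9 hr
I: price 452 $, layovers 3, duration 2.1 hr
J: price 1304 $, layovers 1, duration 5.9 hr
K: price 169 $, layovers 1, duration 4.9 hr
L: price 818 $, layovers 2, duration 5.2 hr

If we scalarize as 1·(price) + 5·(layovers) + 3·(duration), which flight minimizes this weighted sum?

K

A: 1·717 + 5·3 + 3·15.1 = 777.3
B: 1·806 + 5·1 + 3·13.3 = 850.9
C: 1·938 + 5·0 + 3·9.7 = 967.1
D: 1·1134 + 5·3 + 3·7.6 = 1171.8
E: 1·654 + 5·1 + 3·12.2 = 695.6
F: 1·745 + 5·2 + 3·17.0 = 806.0
G: 1·820 + 5·1 + 3·18.3 = 879.9
H: 1·1302 + 5·1 + 3·4.9 = 1321.7
I: 1·452 + 5·3 + 3·2.1 = 473.3
J: 1·1304 + 5·1 + 3·5.9 = 1326.7
K: 1·169 + 5·1 + 3·4.9 = 188.7
L: 1·818 + 5·2 + 3·5.2 = 843.6
Lowest: K at 188.7.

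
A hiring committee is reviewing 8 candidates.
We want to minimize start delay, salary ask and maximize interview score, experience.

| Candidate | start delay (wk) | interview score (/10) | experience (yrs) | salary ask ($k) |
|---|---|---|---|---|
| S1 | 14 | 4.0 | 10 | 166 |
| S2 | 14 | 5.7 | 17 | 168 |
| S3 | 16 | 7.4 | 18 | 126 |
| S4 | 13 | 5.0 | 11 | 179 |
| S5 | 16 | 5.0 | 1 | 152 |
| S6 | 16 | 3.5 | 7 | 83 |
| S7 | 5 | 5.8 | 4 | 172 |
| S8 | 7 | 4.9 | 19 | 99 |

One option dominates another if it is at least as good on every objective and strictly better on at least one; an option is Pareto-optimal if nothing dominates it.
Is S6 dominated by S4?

S4 vs S6: S4 is worse on salary ask (179 vs 83), so it does not dominate S6.

No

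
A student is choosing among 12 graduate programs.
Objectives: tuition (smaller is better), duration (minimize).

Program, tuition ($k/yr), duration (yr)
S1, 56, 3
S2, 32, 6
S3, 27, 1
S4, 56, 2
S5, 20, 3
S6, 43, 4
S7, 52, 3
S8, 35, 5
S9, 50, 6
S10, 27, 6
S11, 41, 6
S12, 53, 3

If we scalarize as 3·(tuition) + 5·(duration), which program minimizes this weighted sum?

S5

S1: 3·56 + 5·3 = 183
S2: 3·32 + 5·6 = 126
S3: 3·27 + 5·1 = 86
S4: 3·56 + 5·2 = 178
S5: 3·20 + 5·3 = 75
S6: 3·43 + 5·4 = 149
S7: 3·52 + 5·3 = 171
S8: 3·35 + 5·5 = 130
S9: 3·50 + 5·6 = 180
S10: 3·27 + 5·6 = 111
S11: 3·41 + 5·6 = 153
S12: 3·53 + 5·3 = 174
Lowest: S5 at 75.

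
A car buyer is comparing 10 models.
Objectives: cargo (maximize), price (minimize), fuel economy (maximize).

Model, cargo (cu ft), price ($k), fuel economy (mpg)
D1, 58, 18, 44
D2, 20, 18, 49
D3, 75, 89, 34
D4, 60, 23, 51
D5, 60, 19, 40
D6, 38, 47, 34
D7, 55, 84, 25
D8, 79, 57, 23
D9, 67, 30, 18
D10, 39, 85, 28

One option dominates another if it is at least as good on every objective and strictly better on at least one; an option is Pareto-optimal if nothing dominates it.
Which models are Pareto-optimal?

D1, D2, D3, D4, D5, D8, D9

D1: not dominated.
D2: not dominated.
D3: not dominated.
D4: not dominated (best fuel economy).
D5: not dominated.
D6: dominated by D1 (cargo 58≥38, price 18≤47, fuel economy 44≥34).
D7: dominated by D1 (cargo 58≥55, price 18≤84, fuel economy 44≥25).
D8: not dominated (best cargo).
D9: not dominated.
D10: dominated by D1 (cargo 58≥39, price 18≤85, fuel economy 44≥28).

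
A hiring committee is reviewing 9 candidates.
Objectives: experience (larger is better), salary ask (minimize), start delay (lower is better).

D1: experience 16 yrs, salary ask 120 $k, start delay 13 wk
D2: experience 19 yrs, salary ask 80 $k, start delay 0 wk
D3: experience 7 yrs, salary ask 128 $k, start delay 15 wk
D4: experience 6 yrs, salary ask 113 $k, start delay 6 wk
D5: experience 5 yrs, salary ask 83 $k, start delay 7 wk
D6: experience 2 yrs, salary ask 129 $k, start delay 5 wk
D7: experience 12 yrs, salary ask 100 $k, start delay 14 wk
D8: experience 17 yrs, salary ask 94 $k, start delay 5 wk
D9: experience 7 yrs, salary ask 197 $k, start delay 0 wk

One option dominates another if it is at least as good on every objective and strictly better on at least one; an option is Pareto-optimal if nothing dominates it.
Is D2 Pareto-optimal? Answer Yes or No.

D1: worse on experience (16 vs 19).
D3: worse on experience (7 vs 19).
D4: worse on experience (6 vs 19).
D5: worse on experience (5 vs 19).
D6: worse on experience (2 vs 19).
D7: worse on experience (12 vs 19).
D8: worse on experience (17 vs 19).
D9: worse on experience (7 vs 19).
No option is at least as good as D2 on every objective and strictly better on one.

Yes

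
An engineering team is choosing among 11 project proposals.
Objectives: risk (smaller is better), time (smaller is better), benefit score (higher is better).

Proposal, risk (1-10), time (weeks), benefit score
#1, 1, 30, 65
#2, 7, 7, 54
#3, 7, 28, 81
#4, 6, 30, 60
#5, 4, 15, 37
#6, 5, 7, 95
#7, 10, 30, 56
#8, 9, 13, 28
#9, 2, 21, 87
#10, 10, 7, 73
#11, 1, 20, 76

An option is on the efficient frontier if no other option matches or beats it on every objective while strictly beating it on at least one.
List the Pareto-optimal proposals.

#5, #6, #9, #11

#1: dominated by #11 (risk 1≤1, time 20≤30, benefit score 76≥65).
#2: dominated by #6 (risk 5≤7, time 7≤7, benefit score 95≥54).
#3: dominated by #6 (risk 5≤7, time 7≤28, benefit score 95≥81).
#4: dominated by #1 (risk 1≤6, time 30≤30, benefit score 65≥60).
#5: not dominated.
#6: not dominated (best benefit score).
#7: dominated by #1 (risk 1≤10, time 30≤30, benefit score 65≥56).
#8: dominated by #2 (risk 7≤9, time 7≤13, benefit score 54≥28).
#9: not dominated.
#10: dominated by #6 (risk 5≤10, time 7≤7, benefit score 95≥73).
#11: not dominated.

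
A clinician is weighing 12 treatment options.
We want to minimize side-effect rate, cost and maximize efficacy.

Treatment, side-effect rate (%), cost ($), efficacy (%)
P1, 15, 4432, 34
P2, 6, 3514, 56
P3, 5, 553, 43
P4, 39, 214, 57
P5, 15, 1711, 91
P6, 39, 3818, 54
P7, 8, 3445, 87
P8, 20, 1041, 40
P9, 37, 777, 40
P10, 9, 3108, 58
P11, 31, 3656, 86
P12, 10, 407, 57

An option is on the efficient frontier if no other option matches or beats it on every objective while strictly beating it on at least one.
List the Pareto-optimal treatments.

P1: dominated by P2 (side-effect rate 6≤15, cost 3514≤4432, efficacy 56≥34).
P2: not dominated.
P3: not dominated (best side-effect rate).
P4: not dominated (best cost).
P5: not dominated (best efficacy).
P6: dominated by P2 (side-effect rate 6≤39, cost 3514≤3818, efficacy 56≥54).
P7: not dominated.
P8: dominated by P3 (side-effect rate 5≤20, cost 553≤1041, efficacy 43≥40).
P9: dominated by P3 (side-effect rate 5≤37, cost 553≤777, efficacy 43≥40).
P10: not dominated.
P11: dominated by P5 (side-effect rate 15≤31, cost 1711≤3656, efficacy 91≥86).
P12: not dominated.

P2, P3, P4, P5, P7, P10, P12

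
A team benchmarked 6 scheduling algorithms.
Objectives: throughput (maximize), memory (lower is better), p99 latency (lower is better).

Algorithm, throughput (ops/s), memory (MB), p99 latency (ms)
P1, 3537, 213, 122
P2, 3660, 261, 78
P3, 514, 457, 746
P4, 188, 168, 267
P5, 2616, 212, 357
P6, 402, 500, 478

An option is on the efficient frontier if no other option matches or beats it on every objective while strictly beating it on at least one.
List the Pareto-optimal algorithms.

P1: not dominated.
P2: not dominated (best throughput).
P3: dominated by P1 (throughput 3537≥514, memory 213≤457, p99 latency 122≤746).
P4: not dominated (best memory).
P5: not dominated.
P6: dominated by P1 (throughput 3537≥402, memory 213≤500, p99 latency 122≤478).

P1, P2, P4, P5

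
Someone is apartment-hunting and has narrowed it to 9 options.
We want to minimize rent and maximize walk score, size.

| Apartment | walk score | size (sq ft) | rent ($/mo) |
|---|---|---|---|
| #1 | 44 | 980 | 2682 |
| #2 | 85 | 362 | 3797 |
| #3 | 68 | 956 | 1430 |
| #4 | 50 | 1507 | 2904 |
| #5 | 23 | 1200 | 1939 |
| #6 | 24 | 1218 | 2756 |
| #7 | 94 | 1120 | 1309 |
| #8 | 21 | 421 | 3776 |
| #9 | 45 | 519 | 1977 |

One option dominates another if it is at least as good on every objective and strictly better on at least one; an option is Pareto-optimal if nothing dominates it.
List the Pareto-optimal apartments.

#1: dominated by #7 (walk score 94≥44, size 1120≥980, rent 1309≤2682).
#2: dominated by #7 (walk score 94≥85, size 1120≥362, rent 1309≤3797).
#3: dominated by #7 (walk score 94≥68, size 1120≥956, rent 1309≤1430).
#4: not dominated (best size).
#5: not dominated.
#6: not dominated.
#7: not dominated (best walk score).
#8: dominated by #1 (walk score 44≥21, size 980≥421, rent 2682≤3776).
#9: dominated by #3 (walk score 68≥45, size 956≥519, rent 1430≤1977).

#4, #5, #6, #7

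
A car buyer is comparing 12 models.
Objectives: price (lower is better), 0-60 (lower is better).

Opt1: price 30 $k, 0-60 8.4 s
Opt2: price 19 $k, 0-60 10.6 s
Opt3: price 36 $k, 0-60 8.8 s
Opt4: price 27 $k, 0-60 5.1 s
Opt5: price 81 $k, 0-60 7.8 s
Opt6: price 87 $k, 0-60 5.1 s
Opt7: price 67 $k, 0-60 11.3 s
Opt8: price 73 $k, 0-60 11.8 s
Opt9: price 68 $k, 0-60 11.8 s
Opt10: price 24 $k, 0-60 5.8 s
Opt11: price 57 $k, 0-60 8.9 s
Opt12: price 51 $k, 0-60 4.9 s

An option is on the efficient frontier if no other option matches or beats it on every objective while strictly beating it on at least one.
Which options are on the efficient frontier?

Opt2, Opt4, Opt10, Opt12

Opt1: dominated by Opt4 (price 27≤30, 0-60 5.1≤8.4).
Opt2: not dominated (best price).
Opt3: dominated by Opt1 (price 30≤36, 0-60 8.4≤8.8).
Opt4: not dominated.
Opt5: dominated by Opt4 (price 27≤81, 0-60 5.1≤7.8).
Opt6: dominated by Opt4 (price 27≤87, 0-60 5.1≤5.1).
Opt7: dominated by Opt1 (price 30≤67, 0-60 8.4≤11.3).
Opt8: dominated by Opt1 (price 30≤73, 0-60 8.4≤11.8).
Opt9: dominated by Opt1 (price 30≤68, 0-60 8.4≤11.8).
Opt10: not dominated.
Opt11: dominated by Opt1 (price 30≤57, 0-60 8.4≤8.9).
Opt12: not dominated (best 0-60).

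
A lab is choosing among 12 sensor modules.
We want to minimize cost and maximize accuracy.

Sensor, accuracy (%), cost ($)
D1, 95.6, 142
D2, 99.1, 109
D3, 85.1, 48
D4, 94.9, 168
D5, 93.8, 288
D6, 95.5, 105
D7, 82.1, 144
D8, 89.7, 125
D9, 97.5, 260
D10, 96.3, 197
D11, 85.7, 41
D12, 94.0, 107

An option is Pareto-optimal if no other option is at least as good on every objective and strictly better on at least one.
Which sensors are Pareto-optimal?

D2, D6, D11

D1: dominated by D2 (accuracy 99.1≥95.6, cost 109≤142).
D2: not dominated (best accuracy).
D3: dominated by D11 (accuracy 85.7≥85.1, cost 41≤48).
D4: dominated by D1 (accuracy 95.6≥94.9, cost 142≤168).
D5: dominated by D1 (accuracy 95.6≥93.8, cost 142≤288).
D6: not dominated.
D7: dominated by D1 (accuracy 95.6≥82.1, cost 142≤144).
D8: dominated by D2 (accuracy 99.1≥89.7, cost 109≤125).
D9: dominated by D2 (accuracy 99.1≥97.5, cost 109≤260).
D10: dominated by D2 (accuracy 99.1≥96.3, cost 109≤197).
D11: not dominated (best cost).
D12: dominated by D6 (accuracy 95.5≥94.0, cost 105≤107).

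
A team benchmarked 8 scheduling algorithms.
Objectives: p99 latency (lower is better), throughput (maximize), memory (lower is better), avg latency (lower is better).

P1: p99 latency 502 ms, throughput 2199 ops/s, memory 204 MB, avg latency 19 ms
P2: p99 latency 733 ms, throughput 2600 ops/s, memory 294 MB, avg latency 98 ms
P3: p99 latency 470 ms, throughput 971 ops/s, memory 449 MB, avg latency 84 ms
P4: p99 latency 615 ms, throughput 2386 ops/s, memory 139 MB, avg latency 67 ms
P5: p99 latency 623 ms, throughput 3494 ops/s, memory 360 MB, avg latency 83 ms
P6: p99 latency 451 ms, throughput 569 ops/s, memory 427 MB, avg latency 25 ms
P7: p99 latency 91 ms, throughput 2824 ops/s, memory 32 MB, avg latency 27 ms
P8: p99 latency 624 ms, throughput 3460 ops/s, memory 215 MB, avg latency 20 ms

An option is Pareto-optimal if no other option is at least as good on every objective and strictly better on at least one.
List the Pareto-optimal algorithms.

P1, P5, P6, P7, P8

P1: not dominated (best avg latency).
P2: dominated by P7 (p99 latency 91≤733, throughput 2824≥2600, memory 32≤294, avg latency 27≤98).
P3: dominated by P7 (p99 latency 91≤470, throughput 2824≥971, memory 32≤449, avg latency 27≤84).
P4: dominated by P7 (p99 latency 91≤615, throughput 2824≥2386, memory 32≤139, avg latency 27≤67).
P5: not dominated (best throughput).
P6: not dominated.
P7: not dominated (best p99 latency).
P8: not dominated.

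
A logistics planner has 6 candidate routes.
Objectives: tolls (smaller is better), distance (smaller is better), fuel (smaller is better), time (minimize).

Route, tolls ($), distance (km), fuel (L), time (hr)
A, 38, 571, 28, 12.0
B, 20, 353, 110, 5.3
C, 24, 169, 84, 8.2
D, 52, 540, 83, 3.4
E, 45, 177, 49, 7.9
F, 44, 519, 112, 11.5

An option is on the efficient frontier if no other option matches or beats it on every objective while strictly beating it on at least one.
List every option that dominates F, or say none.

B, C

B: tolls 20≤44, distance 353≤519, fuel 110≤112, time 5.3≤11.5 — dominates F.
C: tolls 24≤44, distance 169≤519, fuel 84≤112, time 8.2≤11.5 — dominates F.
Others (A, D, E) are each worse than F on at least one objective.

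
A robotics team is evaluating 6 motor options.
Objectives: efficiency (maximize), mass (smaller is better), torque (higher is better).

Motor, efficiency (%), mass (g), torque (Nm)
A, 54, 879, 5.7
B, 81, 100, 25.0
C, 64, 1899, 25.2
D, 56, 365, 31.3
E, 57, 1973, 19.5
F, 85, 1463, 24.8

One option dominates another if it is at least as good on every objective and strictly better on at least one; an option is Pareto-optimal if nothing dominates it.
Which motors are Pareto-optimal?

B, C, D, F

A: dominated by B (efficiency 81≥54, mass 100≤879, torque 25.0≥5.7).
B: not dominated (best mass).
C: not dominated.
D: not dominated (best torque).
E: dominated by B (efficiency 81≥57, mass 100≤1973, torque 25.0≥19.5).
F: not dominated (best efficiency).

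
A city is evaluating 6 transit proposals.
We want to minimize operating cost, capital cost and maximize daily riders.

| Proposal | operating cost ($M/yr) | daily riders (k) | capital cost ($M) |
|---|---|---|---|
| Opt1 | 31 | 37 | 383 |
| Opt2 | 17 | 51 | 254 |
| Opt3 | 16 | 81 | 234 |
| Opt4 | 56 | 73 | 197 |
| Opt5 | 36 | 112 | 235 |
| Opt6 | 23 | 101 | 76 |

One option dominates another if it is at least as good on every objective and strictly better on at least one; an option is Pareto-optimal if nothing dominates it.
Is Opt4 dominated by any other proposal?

Opt6 vs Opt4: operating cost 23≤56, daily riders 101≥73, capital cost 76≤197 — Opt6 is at least as good on every objective and strictly better on at least one, so Opt6 dominates Opt4.

Yes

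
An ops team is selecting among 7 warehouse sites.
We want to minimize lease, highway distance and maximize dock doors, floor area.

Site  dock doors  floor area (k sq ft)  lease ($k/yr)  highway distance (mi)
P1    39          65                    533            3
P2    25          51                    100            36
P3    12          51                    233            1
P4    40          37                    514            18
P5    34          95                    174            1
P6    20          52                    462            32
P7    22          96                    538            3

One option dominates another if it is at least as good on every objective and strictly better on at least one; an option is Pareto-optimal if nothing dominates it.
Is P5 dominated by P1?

No

P1 vs P5: P1 is worse on floor area (65 vs 95), so it does not dominate P5.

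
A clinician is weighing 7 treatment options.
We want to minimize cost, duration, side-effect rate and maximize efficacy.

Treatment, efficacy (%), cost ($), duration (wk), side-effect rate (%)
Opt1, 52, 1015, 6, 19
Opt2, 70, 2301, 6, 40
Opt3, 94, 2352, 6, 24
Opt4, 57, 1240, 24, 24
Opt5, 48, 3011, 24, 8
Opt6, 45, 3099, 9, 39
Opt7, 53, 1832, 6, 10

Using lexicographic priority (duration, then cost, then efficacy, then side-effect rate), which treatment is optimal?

Opt1

First minimize duration: best is 6, kept {Opt1, Opt2, Opt3, Opt7}.
Then minimize cost: best is 1015, kept {Opt1}.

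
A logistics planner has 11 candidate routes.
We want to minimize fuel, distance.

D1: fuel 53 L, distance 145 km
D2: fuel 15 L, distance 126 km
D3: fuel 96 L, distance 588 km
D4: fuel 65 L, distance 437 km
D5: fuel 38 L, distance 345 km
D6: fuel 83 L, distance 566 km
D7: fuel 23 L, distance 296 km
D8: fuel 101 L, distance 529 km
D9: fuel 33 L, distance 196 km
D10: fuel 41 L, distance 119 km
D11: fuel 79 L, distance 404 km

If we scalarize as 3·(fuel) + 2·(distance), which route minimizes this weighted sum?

D2

D1: 3·53 + 2·145 = 449
D2: 3·15 + 2·126 = 297
D3: 3·96 + 2·588 = 1464
D4: 3·65 + 2·437 = 1069
D5: 3·38 + 2·345 = 804
D6: 3·83 + 2·566 = 1381
D7: 3·23 + 2·296 = 661
D8: 3·101 + 2·529 = 1361
D9: 3·33 + 2·196 = 491
D10: 3·41 + 2·119 = 361
D11: 3·79 + 2·404 = 1045
Lowest: D2 at 297.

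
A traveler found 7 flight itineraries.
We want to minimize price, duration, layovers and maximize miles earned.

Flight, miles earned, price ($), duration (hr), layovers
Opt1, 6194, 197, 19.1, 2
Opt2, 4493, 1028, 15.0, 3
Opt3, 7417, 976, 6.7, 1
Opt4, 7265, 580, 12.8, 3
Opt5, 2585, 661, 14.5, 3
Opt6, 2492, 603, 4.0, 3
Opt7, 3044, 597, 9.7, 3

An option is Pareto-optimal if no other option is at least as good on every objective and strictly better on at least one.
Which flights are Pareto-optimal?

Opt1, Opt3, Opt4, Opt6, Opt7

Opt1: not dominated (best price).
Opt2: dominated by Opt3 (miles earned 7417≥4493, price 976≤1028, duration 6.7≤15.0, layovers 1≤3).
Opt3: not dominated (best miles earned).
Opt4: not dominated.
Opt5: dominated by Opt4 (miles earned 7265≥2585, price 580≤661, duration 12.8≤14.5, layovers 3≤3).
Opt6: not dominated (best duration).
Opt7: not dominated.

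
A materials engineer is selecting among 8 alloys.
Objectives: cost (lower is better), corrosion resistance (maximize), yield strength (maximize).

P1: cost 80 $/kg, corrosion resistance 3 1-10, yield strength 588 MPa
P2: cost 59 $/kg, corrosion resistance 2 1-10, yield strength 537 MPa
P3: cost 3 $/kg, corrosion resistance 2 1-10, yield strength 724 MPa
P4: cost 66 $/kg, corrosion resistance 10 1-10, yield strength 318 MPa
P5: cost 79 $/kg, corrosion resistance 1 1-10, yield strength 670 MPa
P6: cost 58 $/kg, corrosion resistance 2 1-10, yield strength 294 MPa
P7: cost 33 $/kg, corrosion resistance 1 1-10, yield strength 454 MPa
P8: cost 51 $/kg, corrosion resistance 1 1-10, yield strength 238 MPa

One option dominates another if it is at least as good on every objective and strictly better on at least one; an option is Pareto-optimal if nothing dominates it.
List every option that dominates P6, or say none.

P3

P3: cost 3≤58, corrosion resistance 2≥2, yield strength 724≥294 — dominates P6.
Others (P1, P2, P4, P5, P7, P8) are each worse than P6 on at least one objective.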